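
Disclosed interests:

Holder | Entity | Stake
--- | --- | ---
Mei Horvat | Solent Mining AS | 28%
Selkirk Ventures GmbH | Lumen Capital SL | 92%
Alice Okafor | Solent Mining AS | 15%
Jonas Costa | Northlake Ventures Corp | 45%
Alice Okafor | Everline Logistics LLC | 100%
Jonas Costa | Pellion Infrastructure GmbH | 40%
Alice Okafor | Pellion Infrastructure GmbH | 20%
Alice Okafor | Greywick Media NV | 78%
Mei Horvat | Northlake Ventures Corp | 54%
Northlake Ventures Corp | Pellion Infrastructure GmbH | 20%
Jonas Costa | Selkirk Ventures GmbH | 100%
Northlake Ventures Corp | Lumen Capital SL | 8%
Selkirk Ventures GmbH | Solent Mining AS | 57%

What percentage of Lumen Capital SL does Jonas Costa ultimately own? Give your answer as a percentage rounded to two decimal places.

95.60%

Jonas reaches Lumen along 2 paths.
Via Selkirk: 100% × 92% = 92%.
Via Northlake: 45% × 8% = 3.6%.
Total: 92% + 3.6% = 95.6%.
Rounded: 95.60%.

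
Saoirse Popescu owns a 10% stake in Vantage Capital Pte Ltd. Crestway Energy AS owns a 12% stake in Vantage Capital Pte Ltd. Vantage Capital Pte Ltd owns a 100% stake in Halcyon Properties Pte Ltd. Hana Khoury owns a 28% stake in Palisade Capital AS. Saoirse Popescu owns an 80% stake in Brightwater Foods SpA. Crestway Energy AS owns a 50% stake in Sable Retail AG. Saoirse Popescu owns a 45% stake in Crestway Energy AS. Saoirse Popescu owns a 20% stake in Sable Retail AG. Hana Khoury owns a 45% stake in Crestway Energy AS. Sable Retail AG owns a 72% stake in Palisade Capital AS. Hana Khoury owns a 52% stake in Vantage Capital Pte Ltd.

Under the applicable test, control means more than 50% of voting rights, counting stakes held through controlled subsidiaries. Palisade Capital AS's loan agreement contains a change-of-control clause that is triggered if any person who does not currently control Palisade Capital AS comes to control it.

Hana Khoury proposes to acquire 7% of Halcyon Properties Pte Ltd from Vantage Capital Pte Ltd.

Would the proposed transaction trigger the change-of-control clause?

The purchase adds only to Hana's holdings (Vantage's stake shrinks), so Hana is the only person who could newly come to control Palisade.
Hana holds 52% of Vantage, so Hana controls Vantage.
Vantage holds 100% of Halcyon, so Hana controls Halcyon.
In Palisade, Hana's side holds only 28%, not > 50%.
So before the transaction, Hana does not control Palisade.
After the purchase, Hana holds 7% of Halcyon directly, and Vantage's stake falls to 93%.
Vantage and Hana together hold 93% + 7% = 100% of Halcyon, so Hana controls Halcyon.
After the transaction, Hana's side holds 28% of Palisade, not > 50%, so Hana still does not control Palisade.
No new person acquires control, so the clause is not triggered.

No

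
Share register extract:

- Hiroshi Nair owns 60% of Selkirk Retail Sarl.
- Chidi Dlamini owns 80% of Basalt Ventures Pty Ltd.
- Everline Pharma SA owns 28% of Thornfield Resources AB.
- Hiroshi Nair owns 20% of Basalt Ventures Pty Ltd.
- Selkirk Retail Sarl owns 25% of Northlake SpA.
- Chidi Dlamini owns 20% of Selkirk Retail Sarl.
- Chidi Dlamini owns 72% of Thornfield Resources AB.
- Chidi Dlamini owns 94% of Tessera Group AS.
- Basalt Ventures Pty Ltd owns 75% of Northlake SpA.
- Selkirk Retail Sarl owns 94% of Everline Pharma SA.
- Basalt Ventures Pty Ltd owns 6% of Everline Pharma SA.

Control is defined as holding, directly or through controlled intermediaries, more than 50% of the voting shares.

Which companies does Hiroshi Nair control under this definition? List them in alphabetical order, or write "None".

Everline Pharma SA, Selkirk Retail Sarl

Hiroshi holds 60% of Selkirk, so Hiroshi controls Selkirk.
Selkirk holds 94% of Everline, so Hiroshi controls Everline.
No other company's threshold is met.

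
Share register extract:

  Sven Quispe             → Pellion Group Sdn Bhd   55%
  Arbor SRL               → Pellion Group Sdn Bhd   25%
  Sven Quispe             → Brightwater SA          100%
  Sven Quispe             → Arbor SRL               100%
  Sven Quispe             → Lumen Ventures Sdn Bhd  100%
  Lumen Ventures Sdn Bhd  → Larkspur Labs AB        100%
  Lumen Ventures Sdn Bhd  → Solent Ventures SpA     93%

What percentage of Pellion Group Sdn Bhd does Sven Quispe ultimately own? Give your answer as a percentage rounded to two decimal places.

Sven reaches Pellion along 2 paths.
Via Arbor: 100% × 25% = 25%.
Direct stake: 55% = 55%.
Total: 25% + 55% = 80%.
Rounded: 80.00%.

80.00%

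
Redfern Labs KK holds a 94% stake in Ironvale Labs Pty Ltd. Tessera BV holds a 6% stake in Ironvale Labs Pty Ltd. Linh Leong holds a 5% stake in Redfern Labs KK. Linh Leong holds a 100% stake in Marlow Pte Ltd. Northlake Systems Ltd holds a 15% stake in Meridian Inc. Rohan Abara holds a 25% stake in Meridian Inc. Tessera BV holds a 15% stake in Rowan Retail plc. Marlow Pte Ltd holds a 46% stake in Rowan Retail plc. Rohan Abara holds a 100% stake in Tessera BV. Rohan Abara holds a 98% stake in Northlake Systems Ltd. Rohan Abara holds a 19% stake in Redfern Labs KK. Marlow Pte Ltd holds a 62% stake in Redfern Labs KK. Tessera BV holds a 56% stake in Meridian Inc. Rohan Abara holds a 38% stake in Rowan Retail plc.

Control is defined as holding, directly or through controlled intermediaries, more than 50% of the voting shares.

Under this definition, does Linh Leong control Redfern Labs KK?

Linh holds 100% of Marlow, so Linh controls Marlow.
Marlow and Linh together hold 62% + 5% = 67% of Redfern, so Linh controls Redfern.

Yes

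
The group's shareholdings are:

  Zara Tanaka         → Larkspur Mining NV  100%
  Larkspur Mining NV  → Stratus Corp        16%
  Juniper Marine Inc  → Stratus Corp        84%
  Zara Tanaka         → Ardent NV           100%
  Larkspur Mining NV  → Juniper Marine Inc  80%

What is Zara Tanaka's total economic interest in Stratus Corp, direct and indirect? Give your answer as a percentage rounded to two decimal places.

Zara reaches Stratus along 2 paths.
Via Larkspur: 100% × 16% = 16%.
Via Larkspur → Juniper: 100% × 80% × 84% = 67.2%.
Total: 16% + 67.2% = 83.2%.
Rounded: 83.20%.

83.20%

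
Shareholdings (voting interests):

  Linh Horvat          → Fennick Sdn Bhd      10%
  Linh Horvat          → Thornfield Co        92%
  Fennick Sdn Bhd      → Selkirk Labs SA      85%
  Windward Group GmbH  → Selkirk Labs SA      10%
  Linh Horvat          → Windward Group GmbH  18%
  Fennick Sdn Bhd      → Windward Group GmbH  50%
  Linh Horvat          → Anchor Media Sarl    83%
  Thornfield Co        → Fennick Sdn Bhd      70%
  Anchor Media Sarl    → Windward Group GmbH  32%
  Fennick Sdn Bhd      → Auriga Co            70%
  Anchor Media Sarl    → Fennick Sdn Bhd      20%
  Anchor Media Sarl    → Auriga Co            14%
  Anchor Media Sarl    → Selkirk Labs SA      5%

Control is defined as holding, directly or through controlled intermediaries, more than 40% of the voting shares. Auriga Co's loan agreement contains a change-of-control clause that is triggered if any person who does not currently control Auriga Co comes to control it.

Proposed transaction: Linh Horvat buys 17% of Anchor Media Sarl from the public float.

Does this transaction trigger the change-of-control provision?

The purchase changes only Linh's holdings, so Linh is the only person who could newly come to control Auriga.
Linh holds 92% of Thornfield, so Linh controls Thornfield.
Linh holds 83% of Anchor, so Linh controls Anchor.
Linh and Thornfield and Anchor together hold 10% + 70% + 20% = 100% of Fennick, so Linh controls Fennick.
Fennick and Anchor together hold 70% + 14% = 84% of Auriga, so Linh controls Auriga.
So Linh already controls Auriga before the transaction.
After the purchase, Linh's direct stake in Anchor rises to 83% + 17% = 100%.
Linh controlled Auriga already, so this is not a new person acquiring control; every other person's position is unchanged or reduced.
No new person acquires control, so the clause is not triggered.

No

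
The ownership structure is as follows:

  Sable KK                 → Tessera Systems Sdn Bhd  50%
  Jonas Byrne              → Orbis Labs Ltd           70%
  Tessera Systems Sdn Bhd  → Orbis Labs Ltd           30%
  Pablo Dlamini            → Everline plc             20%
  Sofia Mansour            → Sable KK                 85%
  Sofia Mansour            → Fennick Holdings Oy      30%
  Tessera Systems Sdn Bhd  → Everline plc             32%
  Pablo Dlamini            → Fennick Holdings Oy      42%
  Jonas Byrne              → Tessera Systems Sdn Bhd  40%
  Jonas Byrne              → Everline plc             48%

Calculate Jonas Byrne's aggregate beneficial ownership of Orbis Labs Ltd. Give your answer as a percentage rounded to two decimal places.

Jonas reaches Orbis along 2 paths.
Via Tessera: 40% × 30% = 12%.
Direct stake: 70% = 70%.
Total: 12% + 70% = 82%.
Rounded: 82.00%.

82.00%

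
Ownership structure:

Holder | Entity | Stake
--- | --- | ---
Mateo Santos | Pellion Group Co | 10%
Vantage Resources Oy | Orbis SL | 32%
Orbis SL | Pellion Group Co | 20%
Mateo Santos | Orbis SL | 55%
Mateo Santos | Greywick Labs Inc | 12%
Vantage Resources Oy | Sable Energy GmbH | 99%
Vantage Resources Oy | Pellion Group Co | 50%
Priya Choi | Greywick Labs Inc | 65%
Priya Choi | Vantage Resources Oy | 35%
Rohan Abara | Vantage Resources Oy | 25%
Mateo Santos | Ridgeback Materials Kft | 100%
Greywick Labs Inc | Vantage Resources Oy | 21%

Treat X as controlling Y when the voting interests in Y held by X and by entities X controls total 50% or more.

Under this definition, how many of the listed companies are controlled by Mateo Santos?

2

Mateo holds 100% of Ridgeback, so Mateo controls Ridgeback.
Mateo holds 55% of Orbis, so Mateo controls Orbis.
No other company's threshold is met.
Mateo controls 2 companies.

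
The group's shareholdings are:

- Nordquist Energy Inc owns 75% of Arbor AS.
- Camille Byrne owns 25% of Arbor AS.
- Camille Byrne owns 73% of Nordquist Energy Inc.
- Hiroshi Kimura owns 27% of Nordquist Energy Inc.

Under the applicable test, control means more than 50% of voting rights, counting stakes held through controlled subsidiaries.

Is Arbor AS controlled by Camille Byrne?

Camille holds 73% of Nordquist, so Camille controls Nordquist.
Nordquist and Camille together hold 75% + 25% = 100% of Arbor, so Camille controls Arbor.

Yes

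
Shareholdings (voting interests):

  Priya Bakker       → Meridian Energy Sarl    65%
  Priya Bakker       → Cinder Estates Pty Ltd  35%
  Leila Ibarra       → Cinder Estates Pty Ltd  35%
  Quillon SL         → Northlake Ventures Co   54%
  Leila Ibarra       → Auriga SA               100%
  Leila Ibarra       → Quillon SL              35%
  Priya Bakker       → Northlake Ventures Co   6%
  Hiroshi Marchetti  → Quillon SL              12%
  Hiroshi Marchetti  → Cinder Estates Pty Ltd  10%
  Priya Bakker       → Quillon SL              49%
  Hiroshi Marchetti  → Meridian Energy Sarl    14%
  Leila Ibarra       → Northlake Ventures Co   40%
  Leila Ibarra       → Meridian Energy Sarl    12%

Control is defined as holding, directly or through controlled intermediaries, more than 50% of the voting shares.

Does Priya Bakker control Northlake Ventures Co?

Priya holds 65% of Meridian, so Priya controls Meridian.
In Northlake, Priya's side holds only 6%, not > 50%.
So Priya does not control Northlake.

No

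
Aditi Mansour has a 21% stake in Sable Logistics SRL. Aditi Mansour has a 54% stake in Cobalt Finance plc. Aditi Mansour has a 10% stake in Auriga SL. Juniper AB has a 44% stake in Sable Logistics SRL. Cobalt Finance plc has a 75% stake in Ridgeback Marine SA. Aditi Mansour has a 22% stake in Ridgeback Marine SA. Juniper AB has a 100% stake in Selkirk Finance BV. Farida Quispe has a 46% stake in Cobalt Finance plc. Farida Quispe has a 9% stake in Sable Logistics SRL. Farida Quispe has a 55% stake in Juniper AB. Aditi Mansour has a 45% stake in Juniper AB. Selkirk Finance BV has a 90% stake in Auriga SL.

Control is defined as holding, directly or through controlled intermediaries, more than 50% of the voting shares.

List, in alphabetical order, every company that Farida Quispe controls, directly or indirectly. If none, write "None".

Farida holds 55% of Juniper, so Farida controls Juniper.
Farida and Juniper together hold 9% + 44% = 53% of Sable, so Farida controls Sable.
Juniper holds 100% of Selkirk, so Farida controls Selkirk.
Selkirk holds 90% of Auriga, so Farida controls Auriga.
No other company's threshold is met.

Auriga SL, Juniper AB, Sable Logistics SRL, Selkirk Finance BV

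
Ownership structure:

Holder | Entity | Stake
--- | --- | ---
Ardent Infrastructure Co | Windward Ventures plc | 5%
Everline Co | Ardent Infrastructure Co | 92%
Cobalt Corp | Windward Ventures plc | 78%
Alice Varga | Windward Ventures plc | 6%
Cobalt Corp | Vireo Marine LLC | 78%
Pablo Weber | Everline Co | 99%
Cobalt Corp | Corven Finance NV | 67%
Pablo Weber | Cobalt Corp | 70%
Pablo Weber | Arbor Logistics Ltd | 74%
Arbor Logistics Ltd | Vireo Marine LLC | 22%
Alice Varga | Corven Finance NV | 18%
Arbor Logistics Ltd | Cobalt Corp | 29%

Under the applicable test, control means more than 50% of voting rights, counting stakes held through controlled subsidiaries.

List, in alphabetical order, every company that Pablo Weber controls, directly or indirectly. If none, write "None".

Arbor Logistics Ltd, Ardent Infrastructure Co, Cobalt Corp, Corven Finance NV, Everline Co, Vireo Marine LLC, Windward Ventures plc

Pablo holds 99% of Everline, so Pablo controls Everline.
Pablo holds 74% of Arbor, so Pablo controls Arbor.
Pablo and Arbor together hold 70% + 29% = 99% of Cobalt, so Pablo controls Cobalt.
Everline holds 92% of Ardent, so Pablo controls Ardent.
Cobalt holds 67% of Corven, so Pablo controls Corven.
Ardent and Cobalt together hold 5% + 78% = 83% of Windward, so Pablo controls Windward.
Cobalt and Arbor together hold 78% + 22% = 100% of Vireo, so Pablo controls Vireo.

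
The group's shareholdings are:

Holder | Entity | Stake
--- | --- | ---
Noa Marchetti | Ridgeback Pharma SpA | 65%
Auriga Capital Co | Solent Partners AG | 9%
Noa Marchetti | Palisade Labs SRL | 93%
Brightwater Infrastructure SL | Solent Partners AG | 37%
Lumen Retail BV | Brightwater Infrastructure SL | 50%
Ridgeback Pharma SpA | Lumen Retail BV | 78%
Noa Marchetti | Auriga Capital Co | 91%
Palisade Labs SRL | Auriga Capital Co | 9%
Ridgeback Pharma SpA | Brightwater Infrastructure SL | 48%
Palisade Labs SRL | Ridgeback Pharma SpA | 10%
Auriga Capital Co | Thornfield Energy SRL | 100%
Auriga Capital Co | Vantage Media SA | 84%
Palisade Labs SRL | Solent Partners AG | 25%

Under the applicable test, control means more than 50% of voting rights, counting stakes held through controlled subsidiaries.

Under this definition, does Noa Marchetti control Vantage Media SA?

Noa holds 93% of Palisade, so Noa controls Palisade.
Noa and Palisade together hold 91% + 9% = 100% of Auriga, so Noa controls Auriga.
Auriga holds 84% of Vantage, so Noa controls Vantage.

Yes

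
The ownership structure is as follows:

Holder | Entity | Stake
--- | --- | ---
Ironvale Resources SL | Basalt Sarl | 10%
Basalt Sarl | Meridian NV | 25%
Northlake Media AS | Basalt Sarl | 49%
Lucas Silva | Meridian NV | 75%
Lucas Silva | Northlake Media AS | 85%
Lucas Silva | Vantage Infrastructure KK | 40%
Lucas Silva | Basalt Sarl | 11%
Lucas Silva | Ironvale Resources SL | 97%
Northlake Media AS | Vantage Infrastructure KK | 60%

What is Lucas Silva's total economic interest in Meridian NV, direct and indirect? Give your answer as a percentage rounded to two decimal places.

Lucas reaches Meridian along 4 paths.
Via Ironvale → Basalt: 97% × 10% × 25% = 2.425%.
Via Northlake → Basalt: 85% × 49% × 25% = 10.4125%.
Via Basalt: 11% × 25% = 2.75%.
Direct stake: 75% = 75%.
Total: 2.425% + 10.4125% + 2.75% + 75% = 90.5875%.
Rounded: 90.59%.

90.59%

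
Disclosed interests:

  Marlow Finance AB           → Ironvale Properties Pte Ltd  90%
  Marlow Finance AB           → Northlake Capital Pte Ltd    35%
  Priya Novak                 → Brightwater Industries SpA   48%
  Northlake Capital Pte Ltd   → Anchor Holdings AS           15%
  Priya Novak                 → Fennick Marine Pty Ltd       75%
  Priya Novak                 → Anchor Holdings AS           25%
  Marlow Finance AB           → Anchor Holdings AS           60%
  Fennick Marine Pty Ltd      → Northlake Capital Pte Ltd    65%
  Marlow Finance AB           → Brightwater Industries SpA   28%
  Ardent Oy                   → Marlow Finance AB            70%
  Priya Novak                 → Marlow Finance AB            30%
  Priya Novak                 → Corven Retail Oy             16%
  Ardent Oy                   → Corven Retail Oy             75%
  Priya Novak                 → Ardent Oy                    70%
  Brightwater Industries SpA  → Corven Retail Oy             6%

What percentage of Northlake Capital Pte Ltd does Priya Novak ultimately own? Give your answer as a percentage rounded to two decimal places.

76.40%

Priya reaches Northlake along 3 paths.
Via Marlow: 30% × 35% = 10.5%.
Via Ardent → Marlow: 70% × 70% × 35% = 17.15%.
Via Fennick: 75% × 65% = 48.75%.
Total: 10.5% + 17.15% + 48.75% = 76.4%.
Rounded: 76.40%.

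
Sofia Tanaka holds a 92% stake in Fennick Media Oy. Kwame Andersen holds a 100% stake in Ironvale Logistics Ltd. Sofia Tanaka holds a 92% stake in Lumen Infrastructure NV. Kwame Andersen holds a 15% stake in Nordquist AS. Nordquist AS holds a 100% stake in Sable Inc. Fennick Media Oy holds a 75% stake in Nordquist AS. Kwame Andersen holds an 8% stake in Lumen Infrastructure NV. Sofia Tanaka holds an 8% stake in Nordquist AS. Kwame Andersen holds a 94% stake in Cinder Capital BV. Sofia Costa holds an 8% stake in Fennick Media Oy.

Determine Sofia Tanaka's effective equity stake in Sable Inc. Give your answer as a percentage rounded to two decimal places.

77.00%

Sofia Tanaka reaches Sable along 2 paths.
Via Nordquist: 8% × 100% = 8%.
Via Fennick → Nordquist: 92% × 75% × 100% = 69%.
Total: 8% + 69% = 77%.
Rounded: 77.00%.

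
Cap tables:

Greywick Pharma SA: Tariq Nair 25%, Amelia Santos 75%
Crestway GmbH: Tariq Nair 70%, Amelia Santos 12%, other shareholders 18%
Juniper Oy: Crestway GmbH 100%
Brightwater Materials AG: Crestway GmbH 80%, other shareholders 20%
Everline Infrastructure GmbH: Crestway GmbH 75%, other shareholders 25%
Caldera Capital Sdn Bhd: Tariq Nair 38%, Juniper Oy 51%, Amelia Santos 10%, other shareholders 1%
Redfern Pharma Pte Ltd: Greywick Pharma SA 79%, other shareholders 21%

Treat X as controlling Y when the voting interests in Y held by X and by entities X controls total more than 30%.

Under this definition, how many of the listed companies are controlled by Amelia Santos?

Amelia holds 75% of Greywick, so Amelia controls Greywick.
Greywick holds 79% of Redfern, so Amelia controls Redfern.
No other company's threshold is met.
Amelia controls 2 companies.

2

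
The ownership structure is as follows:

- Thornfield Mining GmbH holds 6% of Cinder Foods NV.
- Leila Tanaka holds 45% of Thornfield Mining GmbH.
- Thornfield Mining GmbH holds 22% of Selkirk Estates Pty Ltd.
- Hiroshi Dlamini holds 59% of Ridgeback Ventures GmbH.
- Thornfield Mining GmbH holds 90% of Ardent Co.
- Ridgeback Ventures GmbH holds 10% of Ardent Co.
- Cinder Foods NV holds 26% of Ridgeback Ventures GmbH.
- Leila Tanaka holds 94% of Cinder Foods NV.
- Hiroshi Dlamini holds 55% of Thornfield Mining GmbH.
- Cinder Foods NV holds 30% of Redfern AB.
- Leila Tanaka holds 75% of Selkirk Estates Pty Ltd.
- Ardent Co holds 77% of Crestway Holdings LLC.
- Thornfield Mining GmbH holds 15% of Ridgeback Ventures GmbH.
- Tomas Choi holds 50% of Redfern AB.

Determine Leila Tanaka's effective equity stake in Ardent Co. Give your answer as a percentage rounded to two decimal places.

Leila reaches Ardent along 4 paths.
Via Thornfield → Ridgeback: 45% × 15% × 10% = 0.675%.
Via Thornfield → Cinder → Ridgeback: 45% × 6% × 26% × 10% = 0.0702%.
Via Cinder → Ridgeback: 94% × 26% × 10% = 2.444%.
Via Thornfield: 45% × 90% = 40.5%.
Total: 0.675% + 0.0702% + 2.444% + 40.5% = 43.6892%.
Rounded: 43.69%.

43.69%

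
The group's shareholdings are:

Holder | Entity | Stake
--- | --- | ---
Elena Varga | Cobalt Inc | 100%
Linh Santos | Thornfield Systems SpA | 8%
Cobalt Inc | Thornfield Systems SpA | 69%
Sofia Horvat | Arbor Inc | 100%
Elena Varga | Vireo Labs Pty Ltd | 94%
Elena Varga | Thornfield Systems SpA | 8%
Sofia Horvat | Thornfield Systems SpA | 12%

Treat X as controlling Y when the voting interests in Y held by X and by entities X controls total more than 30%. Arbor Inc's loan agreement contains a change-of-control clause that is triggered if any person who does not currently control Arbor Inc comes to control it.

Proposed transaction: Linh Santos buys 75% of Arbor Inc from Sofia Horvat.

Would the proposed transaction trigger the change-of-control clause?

Yes

The purchase adds only to Linh's holdings (Sofia's stake shrinks), so Linh is the only person who could newly come to control Arbor.
Linh's largest direct stake is 8% in Thornfield, which does not meet the threshold, so Linh controls no company.
Neither Linh nor any entity Linh controls holds any voting interest in Arbor.
So before the transaction, Linh does not control Arbor.
After the purchase, Linh holds 75% of Arbor directly, and Sofia's stake falls to 25%.
Linh holds 75% of Arbor, so Linh controls Arbor.
Linh did not control Arbor before and does after, so the clause is triggered.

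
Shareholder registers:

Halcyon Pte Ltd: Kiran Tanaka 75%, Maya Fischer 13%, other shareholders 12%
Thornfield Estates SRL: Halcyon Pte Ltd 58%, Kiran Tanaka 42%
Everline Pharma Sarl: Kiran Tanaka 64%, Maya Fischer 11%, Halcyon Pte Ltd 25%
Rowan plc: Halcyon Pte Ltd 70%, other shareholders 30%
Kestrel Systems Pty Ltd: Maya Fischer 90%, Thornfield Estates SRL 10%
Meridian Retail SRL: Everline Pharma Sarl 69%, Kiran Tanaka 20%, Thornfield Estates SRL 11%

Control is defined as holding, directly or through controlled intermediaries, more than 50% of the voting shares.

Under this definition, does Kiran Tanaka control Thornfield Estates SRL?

Kiran holds 75% of Halcyon, so Kiran controls Halcyon.
Halcyon and Kiran together hold 58% + 42% = 100% of Thornfield, so Kiran controls Thornfield.

Yes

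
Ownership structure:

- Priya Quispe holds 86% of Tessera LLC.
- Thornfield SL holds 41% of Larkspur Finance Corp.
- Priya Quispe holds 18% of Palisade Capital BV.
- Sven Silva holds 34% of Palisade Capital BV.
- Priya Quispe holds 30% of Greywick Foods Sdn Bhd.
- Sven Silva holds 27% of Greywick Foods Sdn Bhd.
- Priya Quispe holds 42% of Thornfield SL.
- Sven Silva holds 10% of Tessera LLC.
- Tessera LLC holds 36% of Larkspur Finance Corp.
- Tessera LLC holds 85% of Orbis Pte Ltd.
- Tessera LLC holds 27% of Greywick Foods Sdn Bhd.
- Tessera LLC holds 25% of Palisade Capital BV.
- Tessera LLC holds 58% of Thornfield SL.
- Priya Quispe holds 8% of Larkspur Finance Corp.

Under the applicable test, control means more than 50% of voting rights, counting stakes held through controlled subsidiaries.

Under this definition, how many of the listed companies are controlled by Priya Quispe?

5

Priya holds 86% of Tessera, so Priya controls Tessera.
Tessera and Priya together hold 58% + 42% = 100% of Thornfield, so Priya controls Thornfield.
Priya and Tessera together hold 30% + 27% = 57% of Greywick, so Priya controls Greywick.
Tessera holds 85% of Orbis, so Priya controls Orbis.
Thornfield and Tessera and Priya together hold 41% + 36% + 8% = 85% of Larkspur, so Priya controls Larkspur.
No other company's threshold is met.
Priya controls 5 companies.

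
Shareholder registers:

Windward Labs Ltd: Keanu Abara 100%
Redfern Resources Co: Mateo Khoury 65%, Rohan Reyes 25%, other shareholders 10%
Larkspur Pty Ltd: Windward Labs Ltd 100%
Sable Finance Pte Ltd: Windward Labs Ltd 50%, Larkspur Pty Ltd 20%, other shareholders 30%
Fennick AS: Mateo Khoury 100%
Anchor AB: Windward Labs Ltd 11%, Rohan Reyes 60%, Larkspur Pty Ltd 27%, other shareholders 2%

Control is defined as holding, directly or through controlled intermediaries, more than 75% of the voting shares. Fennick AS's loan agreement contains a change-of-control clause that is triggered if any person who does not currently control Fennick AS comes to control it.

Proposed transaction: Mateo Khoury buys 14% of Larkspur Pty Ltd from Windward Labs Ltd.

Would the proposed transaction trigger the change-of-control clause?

The purchase adds only to Mateo's holdings (Windward's stake shrinks), so Mateo is the only person who could newly come to control Fennick.
Mateo holds 100% of Fennick, so Mateo controls Fennick.
So Mateo already controls Fennick before the transaction.
After the purchase, Mateo holds 14% of Larkspur directly, and Windward's stake falls to 86%.
Mateo controlled Fennick already, so this is not a new person acquiring control; every other person's position is unchanged or reduced.
No new person acquires control, so the clause is not triggered.

No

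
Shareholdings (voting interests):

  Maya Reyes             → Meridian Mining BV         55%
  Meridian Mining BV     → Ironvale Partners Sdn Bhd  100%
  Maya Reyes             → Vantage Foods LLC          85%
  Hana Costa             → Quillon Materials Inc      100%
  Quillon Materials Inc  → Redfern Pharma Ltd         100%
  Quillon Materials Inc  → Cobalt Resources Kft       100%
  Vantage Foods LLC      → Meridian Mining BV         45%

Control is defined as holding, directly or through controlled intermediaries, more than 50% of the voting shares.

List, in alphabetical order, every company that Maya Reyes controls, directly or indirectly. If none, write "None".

Ironvale Partners Sdn Bhd, Meridian Mining BV, Vantage Foods LLC

Maya holds 85% of Vantage, so Maya controls Vantage.
Vantage and Maya together hold 45% + 55% = 100% of Meridian, so Maya controls Meridian.
Meridian holds 100% of Ironvale, so Maya controls Ironvale.
No other company's threshold is met.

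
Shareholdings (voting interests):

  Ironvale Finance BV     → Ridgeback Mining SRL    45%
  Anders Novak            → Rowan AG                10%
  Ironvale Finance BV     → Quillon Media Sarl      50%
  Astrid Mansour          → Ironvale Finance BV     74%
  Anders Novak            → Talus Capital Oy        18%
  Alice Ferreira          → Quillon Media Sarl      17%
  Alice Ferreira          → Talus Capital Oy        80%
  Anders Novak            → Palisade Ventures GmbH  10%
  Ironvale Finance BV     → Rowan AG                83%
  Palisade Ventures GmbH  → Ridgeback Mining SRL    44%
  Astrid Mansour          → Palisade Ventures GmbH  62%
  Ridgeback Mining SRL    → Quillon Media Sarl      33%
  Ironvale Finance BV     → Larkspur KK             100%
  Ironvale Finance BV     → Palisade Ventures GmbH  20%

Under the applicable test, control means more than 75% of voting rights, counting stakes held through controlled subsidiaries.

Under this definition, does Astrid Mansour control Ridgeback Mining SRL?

No

Astrid's largest direct stake is 74% in Ironvale, which does not meet the threshold, so Astrid controls no company.
Neither Astrid nor any entity Astrid controls holds any voting interest in Ridgeback.
So Astrid does not control Ridgeback.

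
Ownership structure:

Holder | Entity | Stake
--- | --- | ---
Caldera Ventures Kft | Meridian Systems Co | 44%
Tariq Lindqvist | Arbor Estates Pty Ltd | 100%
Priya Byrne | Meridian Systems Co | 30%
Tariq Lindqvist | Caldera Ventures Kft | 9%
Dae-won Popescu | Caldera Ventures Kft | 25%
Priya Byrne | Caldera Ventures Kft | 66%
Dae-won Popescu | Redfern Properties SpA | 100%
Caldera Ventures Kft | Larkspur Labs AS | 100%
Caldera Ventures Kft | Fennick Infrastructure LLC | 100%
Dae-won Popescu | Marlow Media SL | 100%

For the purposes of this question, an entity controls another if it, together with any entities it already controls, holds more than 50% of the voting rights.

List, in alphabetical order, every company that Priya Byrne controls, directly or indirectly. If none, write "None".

Priya holds 66% of Caldera, so Priya controls Caldera.
Caldera holds 100% of Fennick, so Priya controls Fennick.
Priya and Caldera together hold 30% + 44% = 74% of Meridian, so Priya controls Meridian.
Caldera holds 100% of Larkspur, so Priya controls Larkspur.
No other company's threshold is met.

Caldera Ventures Kft, Fennick Infrastructure LLC, Larkspur Labs AS, Meridian Systems Co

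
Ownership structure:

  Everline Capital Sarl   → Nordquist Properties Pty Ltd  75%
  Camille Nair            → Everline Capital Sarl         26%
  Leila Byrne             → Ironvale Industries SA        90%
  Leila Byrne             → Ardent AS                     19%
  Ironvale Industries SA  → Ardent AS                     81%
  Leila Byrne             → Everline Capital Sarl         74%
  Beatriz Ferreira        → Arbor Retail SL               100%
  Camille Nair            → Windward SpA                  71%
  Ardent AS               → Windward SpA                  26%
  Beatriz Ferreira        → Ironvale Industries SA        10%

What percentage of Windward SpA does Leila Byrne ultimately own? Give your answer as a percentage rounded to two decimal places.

23.89%

Leila reaches Windward along 2 paths.
Via Ironvale → Ardent: 90% × 81% × 26% = 18.954%.
Via Ardent: 19% × 26% = 4.94%.
Total: 18.954% + 4.94% = 23.894%.
Rounded: 23.89%.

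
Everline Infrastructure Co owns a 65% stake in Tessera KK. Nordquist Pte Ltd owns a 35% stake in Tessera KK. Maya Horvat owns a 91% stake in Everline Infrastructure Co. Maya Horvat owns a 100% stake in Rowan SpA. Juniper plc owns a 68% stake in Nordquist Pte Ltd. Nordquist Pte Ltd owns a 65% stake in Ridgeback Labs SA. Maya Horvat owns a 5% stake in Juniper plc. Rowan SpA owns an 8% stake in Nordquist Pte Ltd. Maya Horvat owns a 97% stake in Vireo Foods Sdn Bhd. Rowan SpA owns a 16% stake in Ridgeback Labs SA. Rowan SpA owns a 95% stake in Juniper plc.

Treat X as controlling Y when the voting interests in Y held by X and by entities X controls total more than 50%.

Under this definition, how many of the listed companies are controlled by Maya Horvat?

7

Maya holds 100% of Rowan, so Maya controls Rowan.
Maya holds 97% of Vireo, so Maya controls Vireo.
Rowan and Maya together hold 95% + 5% = 100% of Juniper, so Maya controls Juniper.
Maya holds 91% of Everline, so Maya controls Everline.
Juniper and Rowan together hold 68% + 8% = 76% of Nordquist, so Maya controls Nordquist.
Nordquist and Everline together hold 35% + 65% = 100% of Tessera, so Maya controls Tessera.
Rowan and Nordquist together hold 16% + 65% = 81% of Ridgeback, so Maya controls Ridgeback.
Maya controls 7 companies.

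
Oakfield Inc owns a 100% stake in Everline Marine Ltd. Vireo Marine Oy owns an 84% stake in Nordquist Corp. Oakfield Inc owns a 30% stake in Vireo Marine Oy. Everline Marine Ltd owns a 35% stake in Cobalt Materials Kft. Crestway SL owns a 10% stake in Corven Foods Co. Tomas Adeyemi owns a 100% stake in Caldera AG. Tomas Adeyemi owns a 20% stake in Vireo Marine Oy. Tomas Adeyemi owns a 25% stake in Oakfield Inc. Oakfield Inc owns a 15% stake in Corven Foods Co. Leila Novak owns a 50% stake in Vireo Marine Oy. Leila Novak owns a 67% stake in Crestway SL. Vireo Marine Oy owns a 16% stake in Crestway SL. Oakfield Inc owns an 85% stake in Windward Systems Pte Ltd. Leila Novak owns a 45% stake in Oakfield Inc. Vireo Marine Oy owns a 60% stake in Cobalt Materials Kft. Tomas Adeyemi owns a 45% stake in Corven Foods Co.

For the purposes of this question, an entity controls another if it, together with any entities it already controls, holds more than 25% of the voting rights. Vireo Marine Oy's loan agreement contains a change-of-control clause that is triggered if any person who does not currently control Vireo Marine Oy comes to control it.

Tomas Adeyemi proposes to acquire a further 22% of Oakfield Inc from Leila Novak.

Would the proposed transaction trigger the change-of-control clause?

Yes

The purchase adds only to Tomas's holdings (Leila's stake shrinks), so Tomas is the only person who could newly come to control Vireo.
Tomas holds 45% of Corven, so Tomas controls Corven.
Tomas holds 100% of Caldera, so Tomas controls Caldera.
In Vireo, Tomas's side holds only 20%, not > 25%.
So before the transaction, Tomas does not control Vireo.
After the purchase, Tomas's direct stake in Oakfield rises to 25% + 22% = 47%, and Leila's stake falls to 23%.
Tomas holds 47% of Oakfield, so Tomas controls Oakfield.
Oakfield and Tomas together hold 30% + 20% = 50% of Vireo, so Tomas controls Vireo.
Tomas did not control Vireo before and does after, so the clause is triggered.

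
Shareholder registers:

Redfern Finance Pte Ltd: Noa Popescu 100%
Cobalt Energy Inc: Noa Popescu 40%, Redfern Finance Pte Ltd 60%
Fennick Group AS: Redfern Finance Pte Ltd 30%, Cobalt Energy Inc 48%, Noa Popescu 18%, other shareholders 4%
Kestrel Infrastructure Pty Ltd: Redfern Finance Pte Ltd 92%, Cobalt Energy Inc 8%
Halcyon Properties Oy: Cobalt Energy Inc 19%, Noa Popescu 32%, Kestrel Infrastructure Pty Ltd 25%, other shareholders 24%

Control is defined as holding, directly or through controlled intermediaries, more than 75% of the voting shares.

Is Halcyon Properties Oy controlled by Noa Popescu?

Noa holds 100% of Redfern, so Noa controls Redfern.
Noa and Redfern together hold 40% + 60% = 100% of Cobalt, so Noa controls Cobalt.
Redfern and Cobalt together hold 92% + 8% = 100% of Kestrel, so Noa controls Kestrel.
Cobalt and Noa and Kestrel together hold 19% + 32% + 25% = 76% of Halcyon, so Noa controls Halcyon.

Yes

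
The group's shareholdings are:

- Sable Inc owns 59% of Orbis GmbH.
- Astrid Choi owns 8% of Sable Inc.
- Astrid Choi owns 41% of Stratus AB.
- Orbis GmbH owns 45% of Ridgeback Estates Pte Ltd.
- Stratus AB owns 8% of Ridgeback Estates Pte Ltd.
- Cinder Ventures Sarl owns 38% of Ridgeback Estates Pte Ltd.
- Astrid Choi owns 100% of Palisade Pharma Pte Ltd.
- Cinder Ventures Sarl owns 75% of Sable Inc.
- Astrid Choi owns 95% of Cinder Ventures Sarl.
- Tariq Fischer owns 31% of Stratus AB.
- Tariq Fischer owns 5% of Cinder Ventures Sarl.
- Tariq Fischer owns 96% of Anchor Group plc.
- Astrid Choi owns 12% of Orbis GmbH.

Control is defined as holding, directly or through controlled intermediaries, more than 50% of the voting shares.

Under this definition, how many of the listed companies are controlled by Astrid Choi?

Astrid holds 95% of Cinder, so Astrid controls Cinder.
Cinder and Astrid together hold 75% + 8% = 83% of Sable, so Astrid controls Sable.
Astrid holds 100% of Palisade, so Astrid controls Palisade.
Sable and Astrid together hold 59% + 12% = 71% of Orbis, so Astrid controls Orbis.
Orbis and Cinder together hold 45% + 38% = 83% of Ridgeback, so Astrid controls Ridgeback.
No other company's threshold is met.
Astrid controls 5 companies.

5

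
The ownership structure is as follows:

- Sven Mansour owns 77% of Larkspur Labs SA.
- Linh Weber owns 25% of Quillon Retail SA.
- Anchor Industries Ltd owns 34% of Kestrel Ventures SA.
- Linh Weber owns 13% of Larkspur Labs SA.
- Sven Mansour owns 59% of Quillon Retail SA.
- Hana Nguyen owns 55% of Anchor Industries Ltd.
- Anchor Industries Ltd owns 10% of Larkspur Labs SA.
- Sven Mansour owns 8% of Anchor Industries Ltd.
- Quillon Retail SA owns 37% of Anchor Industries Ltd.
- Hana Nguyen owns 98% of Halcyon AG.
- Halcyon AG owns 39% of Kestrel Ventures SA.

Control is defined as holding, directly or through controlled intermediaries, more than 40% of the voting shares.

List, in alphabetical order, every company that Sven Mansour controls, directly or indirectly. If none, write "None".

Sven holds 59% of Quillon, so Sven controls Quillon.
Sven and Quillon together hold 8% + 37% = 45% of Anchor, so Sven controls Anchor.
Sven and Anchor together hold 77% + 10% = 87% of Larkspur, so Sven controls Larkspur.
No other company's threshold is met.

Anchor Industries Ltd, Larkspur Labs SA, Quillon Retail SA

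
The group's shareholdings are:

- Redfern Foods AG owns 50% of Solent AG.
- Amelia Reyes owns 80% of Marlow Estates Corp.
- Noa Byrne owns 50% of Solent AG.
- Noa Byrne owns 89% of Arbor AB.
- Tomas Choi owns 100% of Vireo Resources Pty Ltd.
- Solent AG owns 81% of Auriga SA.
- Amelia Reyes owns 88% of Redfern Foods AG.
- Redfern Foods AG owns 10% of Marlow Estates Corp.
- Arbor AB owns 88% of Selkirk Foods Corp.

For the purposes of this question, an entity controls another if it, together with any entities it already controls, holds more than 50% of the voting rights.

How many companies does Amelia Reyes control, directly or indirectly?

2

Amelia holds 88% of Redfern, so Amelia controls Redfern.
Amelia and Redfern together hold 80% + 10% = 90% of Marlow, so Amelia controls Marlow.
No other company's threshold is met.
Amelia controls 2 companies.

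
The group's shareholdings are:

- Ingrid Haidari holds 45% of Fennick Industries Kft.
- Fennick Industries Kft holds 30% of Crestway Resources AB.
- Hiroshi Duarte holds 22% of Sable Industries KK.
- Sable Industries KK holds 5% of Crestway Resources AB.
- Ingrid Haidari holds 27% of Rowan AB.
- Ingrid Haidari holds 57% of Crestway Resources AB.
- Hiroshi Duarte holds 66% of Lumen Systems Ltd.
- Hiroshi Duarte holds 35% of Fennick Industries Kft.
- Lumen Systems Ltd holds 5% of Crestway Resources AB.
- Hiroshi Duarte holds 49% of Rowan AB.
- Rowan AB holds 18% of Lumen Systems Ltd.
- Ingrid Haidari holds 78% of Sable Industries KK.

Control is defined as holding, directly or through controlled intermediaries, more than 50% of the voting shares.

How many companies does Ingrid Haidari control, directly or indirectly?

2

Ingrid holds 78% of Sable, so Ingrid controls Sable.
Ingrid and Sable together hold 57% + 5% = 62% of Crestway, so Ingrid controls Crestway.
No other company's threshold is met.
Ingrid controls 2 companies.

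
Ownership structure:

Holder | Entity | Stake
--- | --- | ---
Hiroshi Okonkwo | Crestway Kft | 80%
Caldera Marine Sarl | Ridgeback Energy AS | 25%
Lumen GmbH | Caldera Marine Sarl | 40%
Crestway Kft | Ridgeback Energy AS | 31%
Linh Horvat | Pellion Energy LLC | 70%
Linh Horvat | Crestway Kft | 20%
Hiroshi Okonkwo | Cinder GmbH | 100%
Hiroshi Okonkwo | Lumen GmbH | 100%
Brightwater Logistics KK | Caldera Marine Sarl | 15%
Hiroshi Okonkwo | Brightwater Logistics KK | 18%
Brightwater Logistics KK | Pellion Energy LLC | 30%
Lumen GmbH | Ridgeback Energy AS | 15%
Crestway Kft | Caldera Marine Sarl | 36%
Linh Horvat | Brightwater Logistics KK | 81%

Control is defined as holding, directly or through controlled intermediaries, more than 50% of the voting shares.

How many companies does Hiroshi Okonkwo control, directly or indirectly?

5

Hiroshi holds 100% of Cinder, so Hiroshi controls Cinder.
Hiroshi holds 80% of Crestway, so Hiroshi controls Crestway.
Hiroshi holds 100% of Lumen, so Hiroshi controls Lumen.
Lumen and Crestway together hold 40% + 36% = 76% of Caldera, so Hiroshi controls Caldera.
Lumen and Caldera and Crestway together hold 15% + 25% + 31% = 71% of Ridgeback, so Hiroshi controls Ridgeback.
No other company's threshold is met.
Hiroshi controls 5 companies.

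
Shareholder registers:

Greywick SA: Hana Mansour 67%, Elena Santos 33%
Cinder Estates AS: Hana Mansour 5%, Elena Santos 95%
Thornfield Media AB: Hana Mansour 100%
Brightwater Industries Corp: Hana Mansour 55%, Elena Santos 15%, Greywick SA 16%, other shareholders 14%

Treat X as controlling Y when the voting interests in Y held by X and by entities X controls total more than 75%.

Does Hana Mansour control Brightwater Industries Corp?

No

Hana holds 100% of Thornfield, so Hana controls Thornfield.
In Brightwater, Hana's side holds only 55%, not > 75%.
So Hana does not control Brightwater.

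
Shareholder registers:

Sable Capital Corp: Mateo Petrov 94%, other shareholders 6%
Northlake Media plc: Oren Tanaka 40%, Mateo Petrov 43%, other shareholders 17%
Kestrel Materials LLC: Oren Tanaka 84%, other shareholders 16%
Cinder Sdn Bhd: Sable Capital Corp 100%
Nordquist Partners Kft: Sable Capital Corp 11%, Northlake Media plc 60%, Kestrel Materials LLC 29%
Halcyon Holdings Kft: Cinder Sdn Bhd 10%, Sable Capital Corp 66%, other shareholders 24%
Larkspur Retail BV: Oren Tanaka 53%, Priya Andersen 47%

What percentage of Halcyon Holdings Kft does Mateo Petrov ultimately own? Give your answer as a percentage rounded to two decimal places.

71.44%

Mateo reaches Halcyon along 2 paths.
Via Sable → Cinder: 94% × 100% × 10% = 9.4%.
Via Sable: 94% × 66% = 62.04%.
Total: 9.4% + 62.04% = 71.44%.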